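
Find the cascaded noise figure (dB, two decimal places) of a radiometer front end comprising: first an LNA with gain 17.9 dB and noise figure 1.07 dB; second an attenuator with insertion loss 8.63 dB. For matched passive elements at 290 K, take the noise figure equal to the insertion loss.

1.40 dB

Convert to linear (a loss of L dB is a gain of −L dB): F_i = 10^(NF_i/10), G_i = 10^(G_i,dB/10)
  Stage 1: F_1 = 10^(1.07/10) = 1.279, G_1 = 10^(17.9/10) = 61.66
  Stage 2: F_2 = 10^(8.63/10) = 7.295, G_2 = 10^(−8.63/10) = 0.1371
Friis cascade:
  F = 1.279 + (7.295 − 1)/61.66 = 1.381
NF = 10 log₁₀(1.381) = 1.40 dB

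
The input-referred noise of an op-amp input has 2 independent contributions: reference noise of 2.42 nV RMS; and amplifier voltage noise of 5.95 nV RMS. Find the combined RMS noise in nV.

6.42 nV

Uncorrelated sources add in power (mean-square): V_tot = √(ΣV_i²)
V_tot = √[(2.42×10⁻⁹)² + (5.95×10⁻⁹)²] = 6.42×10⁻⁹ V = 6.42 nV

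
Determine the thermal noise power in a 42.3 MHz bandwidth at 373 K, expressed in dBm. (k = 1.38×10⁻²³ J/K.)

P_n = kTB = 1.38×10⁻²³ × 373 × 4.23×10⁷ = 2.18×10⁻¹³ W
In dBm: 10 log₁₀(2.18×10⁻¹³ / 10⁻³) = −96.6 dBm

−96.6 dBm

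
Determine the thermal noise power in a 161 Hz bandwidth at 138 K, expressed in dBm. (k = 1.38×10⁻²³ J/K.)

P_n = kTB = 1.38×10⁻²³ × 138 × 1.61×10² = 3.07×10⁻¹⁹ W
In dBm: 10 log₁₀(3.07×10⁻¹⁹ / 10⁻³) = −155.1 dBm

−155.1 dBm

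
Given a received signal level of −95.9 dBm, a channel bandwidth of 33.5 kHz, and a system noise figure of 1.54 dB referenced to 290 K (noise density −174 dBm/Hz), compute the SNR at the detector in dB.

31.3 dB

Noise floor: N = −174 + 10 log₁₀(B) + NF
10 log₁₀(3.35×10⁴) = 45.25 dB
N = −174 + 45.25 + 1.54 = −127.21 dBm
SNR = P_sig − N = −95.9 − (−127.21) = 31.31 dB → 31.3 dB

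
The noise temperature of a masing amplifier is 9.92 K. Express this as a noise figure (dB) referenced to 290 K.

0.146 dB

F = 1 + T_e/T₀ = 1 + 9.92/290 = 1.03421
NF = 10 log₁₀(1.03421) = 0.146 dB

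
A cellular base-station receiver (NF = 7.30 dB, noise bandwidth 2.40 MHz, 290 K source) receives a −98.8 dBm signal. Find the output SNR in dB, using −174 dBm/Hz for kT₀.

Noise floor: N = −174 + 10 log₁₀(B) + NF
10 log₁₀(2.40×10⁶) = 63.8 dB
N = −174 + 63.8 + 7.30 = −102.90 dBm
SNR = P_sig − N = −98.8 − (−102.90) = 4.10 dB → 4.1 dB

4.1 dB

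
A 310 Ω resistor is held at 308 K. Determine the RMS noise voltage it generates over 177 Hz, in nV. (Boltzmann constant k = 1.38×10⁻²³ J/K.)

30.5 nV

V_n = √(4kTRB)
4kTRB = 4 × 1.38×10⁻²³ × 308 × 3.10×10² × 1.77×10² = 9.33×10⁻¹⁶ V²
V_n = √(9.33×10⁻¹⁶) = 3.05×10⁻⁸ V = 30.5 nV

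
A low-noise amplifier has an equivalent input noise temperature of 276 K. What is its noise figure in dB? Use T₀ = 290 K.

2.90 dB

F = 1 + T_e/T₀ = 1 + 276/290 = 1.95172
NF = 10 log₁₀(1.95172) = 2.90 dB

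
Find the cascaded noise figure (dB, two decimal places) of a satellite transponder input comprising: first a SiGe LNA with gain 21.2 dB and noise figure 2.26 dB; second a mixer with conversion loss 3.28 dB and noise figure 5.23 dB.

2.31 dB

Convert to linear (a loss of L dB is a gain of −L dB): F_i = 10^(NF_i/10), G_i = 10^(G_i,dB/10)
  Stage 1: F_1 = 10^(2.26/10) = 1.683, G_1 = 10^(21.2/10) = 131.8
  Stage 2: F_2 = 10^(5.23/10) = 3.334, G_2 = 10^(−3.28/10) = 0.4699
Friis cascade:
  F = 1.683 + (3.334 − 1)/131.8 = 1.700
NF = 10 log₁₀(1.700) = 2.31 dB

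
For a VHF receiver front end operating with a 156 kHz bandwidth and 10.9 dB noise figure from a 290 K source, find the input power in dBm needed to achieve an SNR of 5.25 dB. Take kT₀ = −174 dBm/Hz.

−105.9 dBm

Sensitivity = −174 + 10 log₁₀(B) + NF + SNR_min
= −174 + 51.93 + 10.9 + 5.25
= −105.92 dBm → −105.9 dBm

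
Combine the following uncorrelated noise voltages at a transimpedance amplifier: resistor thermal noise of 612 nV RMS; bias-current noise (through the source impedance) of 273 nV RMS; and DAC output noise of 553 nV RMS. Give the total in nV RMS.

Uncorrelated sources add in power (mean-square): V_tot = √(ΣV_i²)
V_tot = √[(6.12×10⁻⁷)² + (2.73×10⁻⁷)² + (5.53×10⁻⁷)²] = 8.69×10⁻⁷ V = 869 nV

869 nV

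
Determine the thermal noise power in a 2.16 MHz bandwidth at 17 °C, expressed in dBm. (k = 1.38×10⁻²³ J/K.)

T = 17 °C + 273.15 = 290.15 K
P_n = kTB = 1.38×10⁻²³ × 290.15 × 2.16×10⁶ = 8.65×10⁻¹⁵ W
In dBm: 10 log₁₀(8.65×10⁻¹⁵ / 10⁻³) = −110.6 dBm

−110.6 dBm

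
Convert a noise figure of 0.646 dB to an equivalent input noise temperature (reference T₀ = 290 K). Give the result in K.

F = 10^(0.646/10) = 1.16038
T_e = (F − 1)·T₀ = (1.16038 − 1) × 290 = 46.5 K

46.5 K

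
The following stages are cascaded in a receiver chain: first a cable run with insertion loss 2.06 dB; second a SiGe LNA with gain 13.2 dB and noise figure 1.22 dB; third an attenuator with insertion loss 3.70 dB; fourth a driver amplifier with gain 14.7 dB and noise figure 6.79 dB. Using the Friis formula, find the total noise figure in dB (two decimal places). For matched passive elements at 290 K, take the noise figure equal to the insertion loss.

Convert to linear (a loss of L dB is a gain of −L dB): F_i = 10^(NF_i/10), G_i = 10^(G_i,dB/10)
  Stage 1: F_1 = 10^(2.06/10) = 1.607, G_1 = 10^(−2.06/10) = 0.6223
  Stage 2: F_2 = 10^(1.22/10) = 1.324, G_2 = 10^(13.2/10) = 20.89
  Stage 3: F_3 = 10^(3.70/10) = 2.344, G_3 = 10^(−3.70/10) = 0.4266
  Stage 4: F_4 = 10^(6.79/10) = 4.775, G_4 = 10^(14.7/10) = 29.51
Friis cascade:
  F = 1.607 + (1.324 − 1)/0.6223 + (2.344 − 1)/13.00 + (4.775 − 1)/5.546 = 2.912
NF = 10 log₁₀(2.912) = 4.64 dB

4.64 dB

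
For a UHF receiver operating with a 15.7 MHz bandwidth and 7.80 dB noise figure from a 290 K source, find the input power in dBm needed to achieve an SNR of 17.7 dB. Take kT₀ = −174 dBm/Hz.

Sensitivity = −174 + 10 log₁₀(B) + NF + SNR_min
= −174 + 71.96 + 7.80 + 17.7
= −76.54 dBm → −76.5 dBm

−76.5 dBm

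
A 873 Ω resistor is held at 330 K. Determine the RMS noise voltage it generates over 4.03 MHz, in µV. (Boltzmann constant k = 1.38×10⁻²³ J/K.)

V_n = √(4kTRB)
4kTRB = 4 × 1.38×10⁻²³ × 330 × 8.73×10² × 4.03×10⁶ = 6.41×10⁻¹¹ V²
V_n = √(6.41×10⁻¹¹) = 8.01×10⁻⁶ V = 8.01 µV

8.01 µV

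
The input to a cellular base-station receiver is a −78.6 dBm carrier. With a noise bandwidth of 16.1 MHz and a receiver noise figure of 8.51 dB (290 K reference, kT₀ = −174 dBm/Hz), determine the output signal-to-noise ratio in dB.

14.8 dB

Noise floor: N = −174 + 10 log₁₀(B) + NF
10 log₁₀(1.61×10⁷) = 72.07 dB
N = −174 + 72.07 + 8.51 = −93.42 dBm
SNR = P_sig − N = −78.6 − (−93.42) = 14.82 dB → 14.8 dB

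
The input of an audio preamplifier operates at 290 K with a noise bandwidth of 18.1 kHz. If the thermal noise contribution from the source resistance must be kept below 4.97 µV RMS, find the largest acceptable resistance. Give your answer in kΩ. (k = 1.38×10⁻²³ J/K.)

85.3 kΩ

Johnson–Nyquist: V_n = √(4kTRB) ⇒ R = V_n² / (4kTB)
4kTB = 4 × 1.38×10⁻²³ × 290 × 1.81×10⁴ = 2.90×10⁻¹⁶
R = (4.97×10⁻⁶)² / 2.90×10⁻¹⁶ = 8.53×10⁴ Ω = 85.3 kΩ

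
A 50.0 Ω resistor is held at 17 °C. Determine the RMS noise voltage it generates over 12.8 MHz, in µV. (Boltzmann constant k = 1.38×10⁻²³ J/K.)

T = 17 °C + 273.15 = 290.15 K
V_n = √(4kTRB)
4kTRB = 4 × 1.38×10⁻²³ × 290.15 × 5.00×10¹ × 1.28×10⁷ = 1.03×10⁻¹¹ V²
V_n = √(1.03×10⁻¹¹) = 3.20×10⁻⁶ V = 3.20 µV

3.20 µV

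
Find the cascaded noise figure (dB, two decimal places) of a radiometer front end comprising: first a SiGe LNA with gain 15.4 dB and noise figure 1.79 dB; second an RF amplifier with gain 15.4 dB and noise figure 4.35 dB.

Convert to linear (a loss of L dB is a gain of −L dB): F_i = 10^(NF_i/10), G_i = 10^(G_i,dB/10)
  Stage 1: F_1 = 10^(1.79/10) = 1.510, G_1 = 10^(15.4/10) = 34.67
  Stage 2: F_2 = 10^(4.35/10) = 2.723, G_2 = 10^(15.4/10) = 34.67
Friis cascade:
  F = 1.510 + (2.723 − 1)/34.67 = 1.560
NF = 10 log₁₀(1.560) = 1.93 dB

1.93 dB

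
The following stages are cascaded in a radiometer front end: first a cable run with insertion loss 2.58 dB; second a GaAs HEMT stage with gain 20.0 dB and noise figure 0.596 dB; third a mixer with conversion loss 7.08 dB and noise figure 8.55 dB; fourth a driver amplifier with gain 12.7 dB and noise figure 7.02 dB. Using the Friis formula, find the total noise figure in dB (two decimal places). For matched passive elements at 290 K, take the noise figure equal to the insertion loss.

Convert to linear (a loss of L dB is a gain of −L dB): F_i = 10^(NF_i/10), G_i = 10^(G_i,dB/10)
  Stage 1: F_1 = 10^(2.58/10) = 1.811, G_1 = 10^(−2.58/10) = 0.5521
  Stage 2: F_2 = 10^(0.596/10) = 1.147, G_2 = 10^(20.0/10) = 100.0
  Stage 3: F_3 = 10^(8.55/10) = 7.161, G_3 = 10^(−7.08/10) = 0.1959
  Stage 4: F_4 = 10^(7.02/10) = 5.035, G_4 = 10^(12.7/10) = 18.62
Friis cascade:
  F = 1.811 + (1.147 − 1)/0.5521 + (7.161 − 1)/55.21 + (5.035 − 1)/10.81 = 2.563
NF = 10 log₁₀(2.563) = 4.09 dB

4.09 dB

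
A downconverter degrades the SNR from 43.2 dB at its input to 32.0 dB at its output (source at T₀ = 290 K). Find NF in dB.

11.2 dB

NF (dB) = SNR_in(dB) − SNR_out(dB) when the source is at T₀
NF = 43.2 − 32.0 = 11.2 dB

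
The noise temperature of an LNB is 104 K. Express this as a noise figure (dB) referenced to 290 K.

F = 1 + T_e/T₀ = 1 + 104/290 = 1.35862
NF = 10 log₁₀(1.35862) = 1.33 dB

1.33 dB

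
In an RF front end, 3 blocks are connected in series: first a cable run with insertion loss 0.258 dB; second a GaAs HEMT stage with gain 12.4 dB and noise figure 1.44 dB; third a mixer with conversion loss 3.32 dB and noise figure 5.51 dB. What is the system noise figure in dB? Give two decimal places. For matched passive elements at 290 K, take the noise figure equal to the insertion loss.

2.13 dB

Convert to linear (a loss of L dB is a gain of −L dB): F_i = 10^(NF_i/10), G_i = 10^(G_i,dB/10)
  Stage 1: F_1 = 10^(0.258/10) = 1.061, G_1 = 10^(−0.258/10) = 0.9423
  Stage 2: F_2 = 10^(1.44/10) = 1.393, G_2 = 10^(12.4/10) = 17.38
  Stage 3: F_3 = 10^(5.51/10) = 3.556, G_3 = 10^(−3.32/10) = 0.4656
Friis cascade:
  F = 1.061 + (1.393 − 1)/0.9423 + (3.556 − 1)/16.38 = 1.635
NF = 10 log₁₀(1.635) = 2.13 dB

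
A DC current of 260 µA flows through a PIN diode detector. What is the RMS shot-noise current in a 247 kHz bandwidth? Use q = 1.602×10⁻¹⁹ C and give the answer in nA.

I_n = √(2qI·B)
2qI·B = 2 × 1.602×10⁻¹⁹ × 2.60×10⁻⁴ × 2.47×10⁵ = 2.06×10⁻¹⁷ A²
I_n = √(2.06×10⁻¹⁷) = 4.54×10⁻⁹ A = 4.54 nA

4.54 nA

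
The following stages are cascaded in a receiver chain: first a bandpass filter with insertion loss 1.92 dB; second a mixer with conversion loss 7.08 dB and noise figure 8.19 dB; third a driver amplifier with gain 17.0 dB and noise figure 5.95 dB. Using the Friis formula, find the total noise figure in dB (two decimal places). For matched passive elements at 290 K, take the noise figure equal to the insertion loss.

15.26 dB

Convert to linear (a loss of L dB is a gain of −L dB): F_i = 10^(NF_i/10), G_i = 10^(G_i,dB/10)
  Stage 1: F_1 = 10^(1.92/10) = 1.556, G_1 = 10^(−1.92/10) = 0.6427
  Stage 2: F_2 = 10^(8.19/10) = 6.592, G_2 = 10^(−7.08/10) = 0.1959
  Stage 3: F_3 = 10^(5.95/10) = 3.936, G_3 = 10^(17.0/10) = 50.12
Friis cascade:
  F = 1.556 + (6.592 − 1)/0.6427 + (3.936 − 1)/0.1259 = 33.57
NF = 10 log₁₀(33.57) = 15.26 dB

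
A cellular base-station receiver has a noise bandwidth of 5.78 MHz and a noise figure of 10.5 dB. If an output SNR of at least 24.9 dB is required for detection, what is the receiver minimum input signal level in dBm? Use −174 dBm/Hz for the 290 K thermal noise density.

−71.0 dBm

Sensitivity = −174 + 10 log₁₀(B) + NF + SNR_min
= −174 + 67.62 + 10.5 + 24.9
= −70.98 dBm → −71.0 dBm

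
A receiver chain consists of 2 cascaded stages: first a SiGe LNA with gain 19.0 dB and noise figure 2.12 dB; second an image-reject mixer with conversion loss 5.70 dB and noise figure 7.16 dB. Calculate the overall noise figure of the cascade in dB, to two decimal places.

2.26 dB

Convert to linear (a loss of L dB is a gain of −L dB): F_i = 10^(NF_i/10), G_i = 10^(G_i,dB/10)
  Stage 1: F_1 = 10^(2.12/10) = 1.629, G_1 = 10^(19.0/10) = 79.43
  Stage 2: F_2 = 10^(7.16/10) = 5.200, G_2 = 10^(−5.70/10) = 0.2692
Friis cascade:
  F = 1.629 + (5.200 − 1)/79.43 = 1.682
NF = 10 log₁₀(1.682) = 2.26 dB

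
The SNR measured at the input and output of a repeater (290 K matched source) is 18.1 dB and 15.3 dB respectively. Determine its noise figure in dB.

2.8 dB

NF (dB) = SNR_in(dB) − SNR_out(dB) when the source is at T₀
NF = 18.1 − 15.3 = 2.8 dB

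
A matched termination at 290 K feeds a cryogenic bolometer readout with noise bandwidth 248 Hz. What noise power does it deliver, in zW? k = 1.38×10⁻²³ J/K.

992 zW

P_n = kTB = 1.38×10⁻²³ × 290 × 2.48×10² = 9.92×10⁻¹⁹ W = 992 zW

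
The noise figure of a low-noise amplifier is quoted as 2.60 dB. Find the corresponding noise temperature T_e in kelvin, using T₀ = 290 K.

238 K

F = 10^(2.60/10) = 1.8197
T_e = (F − 1)·T₀ = (1.8197 − 1) × 290 = 238 K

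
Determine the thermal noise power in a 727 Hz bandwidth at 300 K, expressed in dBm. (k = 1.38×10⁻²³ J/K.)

P_n = kTB = 1.38×10⁻²³ × 300 × 7.27×10² = 3.01×10⁻¹⁸ W
In dBm: 10 log₁₀(3.01×10⁻¹⁸ / 10⁻³) = −145.2 dBm

−145.2 dBm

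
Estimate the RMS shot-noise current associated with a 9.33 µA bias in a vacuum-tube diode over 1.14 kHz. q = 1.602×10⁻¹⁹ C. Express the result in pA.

I_n = √(2qI·B)
2qI·B = 2 × 1.602×10⁻¹⁹ × 9.33×10⁻⁶ × 1.14×10³ = 3.41×10⁻²¹ A²
I_n = √(3.41×10⁻²¹) = 5.84×10⁻¹¹ A = 58.4 pA

58.4 pA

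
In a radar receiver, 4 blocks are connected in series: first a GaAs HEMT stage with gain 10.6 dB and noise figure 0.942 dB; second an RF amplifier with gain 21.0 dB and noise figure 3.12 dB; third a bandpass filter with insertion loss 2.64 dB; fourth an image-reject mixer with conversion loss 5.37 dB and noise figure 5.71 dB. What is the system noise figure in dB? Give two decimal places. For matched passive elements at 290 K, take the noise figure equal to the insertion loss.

Convert to linear (a loss of L dB is a gain of −L dB): F_i = 10^(NF_i/10), G_i = 10^(G_i,dB/10)
  Stage 1: F_1 = 10^(0.942/10) = 1.242, G_1 = 10^(10.6/10) = 11.48
  Stage 2: F_2 = 10^(3.12/10) = 2.051, G_2 = 10^(21.0/10) = 125.9
  Stage 3: F_3 = 10^(2.64/10) = 1.837, G_3 = 10^(−2.64/10) = 0.5445
  Stage 4: F_4 = 10^(5.71/10) = 3.724, G_4 = 10^(−5.37/10) = 0.2904
Friis cascade:
  F = 1.242 + (2.051 − 1)/11.48 + (1.837 − 1)/1445 + (3.724 − 1)/787.0 = 1.338
NF = 10 log₁₀(1.338) = 1.26 dB

1.26 dB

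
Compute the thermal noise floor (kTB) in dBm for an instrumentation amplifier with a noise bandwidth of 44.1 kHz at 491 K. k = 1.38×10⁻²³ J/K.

−125.2 dBm

P_n = kTB = 1.38×10⁻²³ × 491 × 4.41×10⁴ = 2.99×10⁻¹⁶ W
In dBm: 10 log₁₀(2.99×10⁻¹⁶ / 10⁻³) = −125.2 dBm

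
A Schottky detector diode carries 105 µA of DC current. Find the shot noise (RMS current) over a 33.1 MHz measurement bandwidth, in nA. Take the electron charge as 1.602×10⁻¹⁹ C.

33.4 nA

I_n = √(2qI·B)
2qI·B = 2 × 1.602×10⁻¹⁹ × 1.05×10⁻⁴ × 3.31×10⁷ = 1.11×10⁻¹⁵ A²
I_n = √(1.11×10⁻¹⁵) = 3.34×10⁻⁸ A = 33.4 nA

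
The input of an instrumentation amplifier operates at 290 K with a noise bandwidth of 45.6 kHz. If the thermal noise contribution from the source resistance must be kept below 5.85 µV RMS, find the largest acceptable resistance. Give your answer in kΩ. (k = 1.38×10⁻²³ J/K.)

Johnson–Nyquist: V_n = √(4kTRB) ⇒ R = V_n² / (4kTB)
4kTB = 4 × 1.38×10⁻²³ × 290 × 4.56×10⁴ = 7.30×10⁻¹⁶
R = (5.85×10⁻⁶)² / 7.30×10⁻¹⁶ = 4.69×10⁴ Ω = 46.9 kΩ

46.9 kΩ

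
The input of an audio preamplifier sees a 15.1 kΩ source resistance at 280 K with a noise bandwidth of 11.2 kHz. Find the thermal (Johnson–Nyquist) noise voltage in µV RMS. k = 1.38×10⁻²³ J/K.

1.62 µV

V_n = √(4kTRB)
4kTRB = 4 × 1.38×10⁻²³ × 280 × 1.51×10⁴ × 1.12×10⁴ = 2.61×10⁻¹² V²
V_n = √(2.61×10⁻¹²) = 1.62×10⁻⁶ V = 1.62 µV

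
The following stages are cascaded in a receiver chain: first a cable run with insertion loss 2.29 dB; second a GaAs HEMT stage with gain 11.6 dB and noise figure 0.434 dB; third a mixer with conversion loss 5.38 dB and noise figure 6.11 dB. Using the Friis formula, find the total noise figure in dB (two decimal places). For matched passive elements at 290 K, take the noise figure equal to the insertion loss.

Convert to linear (a loss of L dB is a gain of −L dB): F_i = 10^(NF_i/10), G_i = 10^(G_i,dB/10)
  Stage 1: F_1 = 10^(2.29/10) = 1.694, G_1 = 10^(−2.29/10) = 0.5902
  Stage 2: F_2 = 10^(0.434/10) = 1.105, G_2 = 10^(11.6/10) = 14.45
  Stage 3: F_3 = 10^(6.11/10) = 4.083, G_3 = 10^(−5.38/10) = 0.2897
Friis cascade:
  F = 1.694 + (1.105 − 1)/0.5902 + (4.083 − 1)/8.531 = 2.234
NF = 10 log₁₀(2.234) = 3.49 dB

3.49 dB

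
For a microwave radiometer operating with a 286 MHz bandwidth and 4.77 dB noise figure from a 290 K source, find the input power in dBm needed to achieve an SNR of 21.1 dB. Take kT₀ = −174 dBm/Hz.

Sensitivity = −174 + 10 log₁₀(B) + NF + SNR_min
= −174 + 84.56 + 4.77 + 21.1
= −63.57 dBm → −63.6 dBm

−63.6 dBm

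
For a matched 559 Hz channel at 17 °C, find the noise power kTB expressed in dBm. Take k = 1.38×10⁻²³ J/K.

−146.5 dBm

T = 17 °C + 273.15 = 290.15 K
P_n = kTB = 1.38×10⁻²³ × 290.15 × 5.59×10² = 2.24×10⁻¹⁸ W
In dBm: 10 log₁₀(2.24×10⁻¹⁸ / 10⁻³) = −146.5 dBm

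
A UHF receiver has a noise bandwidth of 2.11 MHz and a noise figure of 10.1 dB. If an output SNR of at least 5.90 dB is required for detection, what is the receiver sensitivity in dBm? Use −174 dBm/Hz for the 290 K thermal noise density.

Sensitivity = −174 + 10 log₁₀(B) + NF + SNR_min
= −174 + 63.24 + 10.1 + 5.90
= −94.76 dBm → −94.8 dBm

−94.8 dBm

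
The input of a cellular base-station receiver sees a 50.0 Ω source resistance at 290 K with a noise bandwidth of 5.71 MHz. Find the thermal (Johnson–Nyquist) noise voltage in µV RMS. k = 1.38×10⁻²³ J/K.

V_n = √(4kTRB)
4kTRB = 4 × 1.38×10⁻²³ × 290 × 5.00×10¹ × 5.71×10⁶ = 4.57×10⁻¹² V²
V_n = √(4.57×10⁻¹²) = 2.14×10⁻⁶ V = 2.14 µV

2.14 µV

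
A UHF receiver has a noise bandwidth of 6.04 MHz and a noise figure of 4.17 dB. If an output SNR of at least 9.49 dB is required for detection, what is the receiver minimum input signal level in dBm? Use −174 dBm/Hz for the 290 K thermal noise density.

−92.5 dBm

Sensitivity = −174 + 10 log₁₀(B) + NF + SNR_min
= −174 + 67.81 + 4.17 + 9.49
= −92.53 dBm → −92.5 dBm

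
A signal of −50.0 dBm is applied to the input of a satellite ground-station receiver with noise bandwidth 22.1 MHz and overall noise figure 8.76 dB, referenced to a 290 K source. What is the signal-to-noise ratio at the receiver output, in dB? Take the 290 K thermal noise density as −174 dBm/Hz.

Noise floor: N = −174 + 10 log₁₀(B) + NF
10 log₁₀(2.21×10⁷) = 73.44 dB
N = −174 + 73.44 + 8.76 = −91.80 dBm
SNR = P_sig − N = −50.0 − (−91.80) = 41.80 dB → 41.8 dB

41.8 dB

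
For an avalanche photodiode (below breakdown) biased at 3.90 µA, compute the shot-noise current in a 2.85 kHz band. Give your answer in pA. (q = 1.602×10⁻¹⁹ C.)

59.7 pA

I_n = √(2qI·B)
2qI·B = 2 × 1.602×10⁻¹⁹ × 3.90×10⁻⁶ × 2.85×10³ = 3.56×10⁻²¹ A²
I_n = √(3.56×10⁻²¹) = 5.97×10⁻¹¹ A = 59.7 pA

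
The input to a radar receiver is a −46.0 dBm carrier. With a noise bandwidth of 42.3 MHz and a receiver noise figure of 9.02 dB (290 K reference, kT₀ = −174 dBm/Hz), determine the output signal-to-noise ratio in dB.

Noise floor: N = −174 + 10 log₁₀(B) + NF
10 log₁₀(4.23×10⁷) = 76.26 dB
N = −174 + 76.26 + 9.02 = −88.72 dBm
SNR = P_sig − N = −46.0 − (−88.72) = 42.72 dB → 42.7 dB

42.7 dB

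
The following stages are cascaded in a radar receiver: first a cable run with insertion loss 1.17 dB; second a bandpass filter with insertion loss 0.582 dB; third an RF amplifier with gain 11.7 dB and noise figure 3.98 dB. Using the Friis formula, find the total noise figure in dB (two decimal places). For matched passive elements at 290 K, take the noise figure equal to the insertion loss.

5.73 dB

Convert to linear (a loss of L dB is a gain of −L dB): F_i = 10^(NF_i/10), G_i = 10^(G_i,dB/10)
  Stage 1: F_1 = 10^(1.17/10) = 1.309, G_1 = 10^(−1.17/10) = 0.7638
  Stage 2: F_2 = 10^(0.582/10) = 1.143, G_2 = 10^(−0.582/10) = 0.8746
  Stage 3: F_3 = 10^(3.98/10) = 2.500, G_3 = 10^(11.7/10) = 14.79
Friis cascade:
  F = 1.309 + (1.143 − 1)/0.7638 + (2.500 − 1)/0.6680 = 3.743
NF = 10 log₁₀(3.743) = 5.73 dB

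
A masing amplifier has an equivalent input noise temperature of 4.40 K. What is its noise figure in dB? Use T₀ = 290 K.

0.065 dB

F = 1 + T_e/T₀ = 1 + 4.40/290 = 1.01517
NF = 10 log₁₀(1.01517) = 0.065 dB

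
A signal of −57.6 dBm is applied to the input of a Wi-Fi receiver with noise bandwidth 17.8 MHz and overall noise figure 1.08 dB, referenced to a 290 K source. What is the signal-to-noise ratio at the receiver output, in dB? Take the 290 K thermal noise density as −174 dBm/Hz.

42.8 dB

Noise floor: N = −174 + 10 log₁₀(B) + NF
10 log₁₀(1.78×10⁷) = 72.5 dB
N = −174 + 72.5 + 1.08 = −100.42 dBm
SNR = P_sig − N = −57.6 − (−100.42) = 42.82 dB → 42.8 dB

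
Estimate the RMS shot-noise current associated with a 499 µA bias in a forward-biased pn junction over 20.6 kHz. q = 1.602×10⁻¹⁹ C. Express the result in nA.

1.81 nA

I_n = √(2qI·B)
2qI·B = 2 × 1.602×10⁻¹⁹ × 4.99×10⁻⁴ × 2.06×10⁴ = 3.29×10⁻¹⁸ A²
I_n = √(3.29×10⁻¹⁸) = 1.81×10⁻⁹ A = 1.81 nA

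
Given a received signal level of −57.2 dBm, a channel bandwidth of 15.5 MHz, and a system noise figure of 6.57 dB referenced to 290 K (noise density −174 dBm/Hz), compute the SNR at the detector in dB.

Noise floor: N = −174 + 10 log₁₀(B) + NF
10 log₁₀(1.55×10⁷) = 71.9 dB
N = −174 + 71.9 + 6.57 = −95.53 dBm
SNR = P_sig − N = −57.2 − (−95.53) = 38.33 dB → 38.3 dB

38.3 dB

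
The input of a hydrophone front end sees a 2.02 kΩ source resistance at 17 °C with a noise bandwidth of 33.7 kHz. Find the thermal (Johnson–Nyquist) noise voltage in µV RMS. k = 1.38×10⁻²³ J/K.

1.04 µV

T = 17 °C + 273.15 = 290.15 K
V_n = √(4kTRB)
4kTRB = 4 × 1.38×10⁻²³ × 290.15 × 2.02×10³ × 3.37×10⁴ = 1.09×10⁻¹² V²
V_n = √(1.09×10⁻¹²) = 1.04×10⁻⁶ V = 1.04 µV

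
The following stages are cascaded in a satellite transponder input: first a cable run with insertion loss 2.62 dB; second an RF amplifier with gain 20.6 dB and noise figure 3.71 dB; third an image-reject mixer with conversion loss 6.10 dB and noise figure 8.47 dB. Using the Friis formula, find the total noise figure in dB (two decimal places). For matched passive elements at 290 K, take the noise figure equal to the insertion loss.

Convert to linear (a loss of L dB is a gain of −L dB): F_i = 10^(NF_i/10), G_i = 10^(G_i,dB/10)
  Stage 1: F_1 = 10^(2.62/10) = 1.828, G_1 = 10^(−2.62/10) = 0.5470
  Stage 2: F_2 = 10^(3.71/10) = 2.350, G_2 = 10^(20.6/10) = 114.8
  Stage 3: F_3 = 10^(8.47/10) = 7.031, G_3 = 10^(−6.10/10) = 0.2455
Friis cascade:
  F = 1.828 + (2.350 − 1)/0.5470 + (7.031 − 1)/62.81 = 4.391
NF = 10 log₁₀(4.391) = 6.43 dB

6.43 dB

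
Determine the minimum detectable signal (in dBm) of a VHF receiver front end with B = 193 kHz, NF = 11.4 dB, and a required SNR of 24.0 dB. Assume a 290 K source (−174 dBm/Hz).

−85.7 dBm

Sensitivity = −174 + 10 log₁₀(B) + NF + SNR_min
= −174 + 52.86 + 11.4 + 24.0
= −85.74 dBm → −85.7 dBm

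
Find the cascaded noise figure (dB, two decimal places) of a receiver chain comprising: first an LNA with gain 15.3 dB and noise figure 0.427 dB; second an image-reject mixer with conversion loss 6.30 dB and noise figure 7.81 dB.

Convert to linear (a loss of L dB is a gain of −L dB): F_i = 10^(NF_i/10), G_i = 10^(G_i,dB/10)
  Stage 1: F_1 = 10^(0.427/10) = 1.103, G_1 = 10^(15.3/10) = 33.88
  Stage 2: F_2 = 10^(7.81/10) = 6.039, G_2 = 10^(−6.30/10) = 0.2344
Friis cascade:
  F = 1.103 + (6.039 − 1)/33.88 = 1.252
NF = 10 log₁₀(1.252) = 0.98 dB

0.98 dB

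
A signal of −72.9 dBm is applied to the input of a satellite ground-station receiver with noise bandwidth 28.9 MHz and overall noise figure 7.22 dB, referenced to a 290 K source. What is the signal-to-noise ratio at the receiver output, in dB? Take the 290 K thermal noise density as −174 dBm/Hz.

Noise floor: N = −174 + 10 log₁₀(B) + NF
10 log₁₀(2.89×10⁷) = 74.61 dB
N = −174 + 74.61 + 7.22 = −92.17 dBm
SNR = P_sig − N = −72.9 − (−92.17) = 19.27 dB → 19.3 dB

19.3 dB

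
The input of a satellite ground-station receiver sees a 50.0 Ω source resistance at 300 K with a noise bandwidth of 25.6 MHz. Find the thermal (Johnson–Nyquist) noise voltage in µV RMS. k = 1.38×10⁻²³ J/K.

V_n = √(4kTRB)
4kTRB = 4 × 1.38×10⁻²³ × 300 × 5.00×10¹ × 2.56×10⁷ = 2.12×10⁻¹¹ V²
V_n = √(2.12×10⁻¹¹) = 4.60×10⁻⁶ V = 4.60 µV

4.60 µV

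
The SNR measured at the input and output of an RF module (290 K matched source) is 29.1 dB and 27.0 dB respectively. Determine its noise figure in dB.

2.1 dB

NF (dB) = SNR_in(dB) − SNR_out(dB) when the source is at T₀
NF = 29.1 − 27.0 = 2.1 dB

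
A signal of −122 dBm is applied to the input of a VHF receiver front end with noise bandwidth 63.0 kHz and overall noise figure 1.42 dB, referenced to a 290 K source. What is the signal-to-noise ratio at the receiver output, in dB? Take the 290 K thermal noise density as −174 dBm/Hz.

Noise floor: N = −174 + 10 log₁₀(B) + NF
10 log₁₀(6.30×10⁴) = 47.99 dB
N = −174 + 47.99 + 1.42 = −124.59 dBm
SNR = P_sig − N = −122 − (−124.59) = 2.59 dB → 2.6 dB

2.6 dB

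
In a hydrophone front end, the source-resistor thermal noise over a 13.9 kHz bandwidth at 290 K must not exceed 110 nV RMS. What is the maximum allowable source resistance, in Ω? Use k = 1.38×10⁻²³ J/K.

Johnson–Nyquist: V_n = √(4kTRB) ⇒ R = V_n² / (4kTB)
4kTB = 4 × 1.38×10⁻²³ × 290 × 1.39×10⁴ = 2.23×10⁻¹⁶
R = (1.10×10⁻⁷)² / 2.23×10⁻¹⁶ = 5.44×10¹ Ω = 54.4 Ω

54.4 Ω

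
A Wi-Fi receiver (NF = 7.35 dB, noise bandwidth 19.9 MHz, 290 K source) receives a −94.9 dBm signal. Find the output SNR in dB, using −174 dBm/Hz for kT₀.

Noise floor: N = −174 + 10 log₁₀(B) + NF
10 log₁₀(1.99×10⁷) = 72.99 dB
N = −174 + 72.99 + 7.35 = −93.66 dBm
SNR = P_sig − N = −94.9 − (−93.66) = −1.24 dB → −1.2 dB

−1.2 dB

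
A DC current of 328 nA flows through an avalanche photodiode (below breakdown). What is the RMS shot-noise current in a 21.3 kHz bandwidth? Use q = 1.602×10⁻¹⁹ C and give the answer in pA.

47.3 pA

I_n = √(2qI·B)
2qI·B = 2 × 1.602×10⁻¹⁹ × 3.28×10⁻⁷ × 2.13×10⁴ = 2.24×10⁻²¹ A²
I_n = √(2.24×10⁻²¹) = 4.73×10⁻¹¹ A = 47.3 pA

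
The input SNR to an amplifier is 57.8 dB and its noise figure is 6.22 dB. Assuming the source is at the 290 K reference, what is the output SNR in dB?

51.58 dB

By definition F = SNR_in/SNR_out, so in dB: SNR_out = SNR_in − NF
SNR_out = 57.8 − 6.22 = 51.58 dB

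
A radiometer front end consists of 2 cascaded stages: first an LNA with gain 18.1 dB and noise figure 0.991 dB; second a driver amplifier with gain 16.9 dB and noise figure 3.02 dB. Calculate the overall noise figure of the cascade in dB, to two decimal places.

Convert to linear (a loss of L dB is a gain of −L dB): F_i = 10^(NF_i/10), G_i = 10^(G_i,dB/10)
  Stage 1: F_1 = 10^(0.991/10) = 1.256, G_1 = 10^(18.1/10) = 64.57
  Stage 2: F_2 = 10^(3.02/10) = 2.004, G_2 = 10^(16.9/10) = 48.98
Friis cascade:
  F = 1.256 + (2.004 − 1)/64.57 = 1.272
NF = 10 log₁₀(1.272) = 1.04 dB

1.04 dB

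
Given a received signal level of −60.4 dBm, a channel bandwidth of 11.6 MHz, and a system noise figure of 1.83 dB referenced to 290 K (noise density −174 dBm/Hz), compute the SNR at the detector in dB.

Noise floor: N = −174 + 10 log₁₀(B) + NF
10 log₁₀(1.16×10⁷) = 70.64 dB
N = −174 + 70.64 + 1.83 = −101.53 dBm
SNR = P_sig − N = −60.4 − (−101.53) = 41.13 dB → 41.1 dB

41.1 dB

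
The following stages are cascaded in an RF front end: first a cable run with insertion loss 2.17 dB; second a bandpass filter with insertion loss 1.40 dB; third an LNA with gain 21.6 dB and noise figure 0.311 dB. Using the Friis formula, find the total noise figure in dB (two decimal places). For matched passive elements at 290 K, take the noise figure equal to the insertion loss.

Convert to linear (a loss of L dB is a gain of −L dB): F_i = 10^(NF_i/10), G_i = 10^(G_i,dB/10)
  Stage 1: F_1 = 10^(2.17/10) = 1.648, G_1 = 10^(−2.17/10) = 0.6067
  Stage 2: F_2 = 10^(1.40/10) = 1.380, G_2 = 10^(−1.40/10) = 0.7244
  Stage 3: F_3 = 10^(0.311/10) = 1.074, G_3 = 10^(21.6/10) = 144.5
Friis cascade:
  F = 1.648 + (1.380 − 1)/0.6067 + (1.074 − 1)/0.4395 = 2.444
NF = 10 log₁₀(2.444) = 3.88 dB

3.88 dB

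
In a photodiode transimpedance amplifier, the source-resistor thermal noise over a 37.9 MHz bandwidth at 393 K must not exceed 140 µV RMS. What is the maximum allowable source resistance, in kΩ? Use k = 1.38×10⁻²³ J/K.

23.8 kΩ

Johnson–Nyquist: V_n = √(4kTRB) ⇒ R = V_n² / (4kTB)
4kTB = 4 × 1.38×10⁻²³ × 393 × 3.79×10⁷ = 8.22×10⁻¹³
R = (1.40×10⁻⁴)² / 8.22×10⁻¹³ = 2.38×10⁴ Ω = 23.8 kΩ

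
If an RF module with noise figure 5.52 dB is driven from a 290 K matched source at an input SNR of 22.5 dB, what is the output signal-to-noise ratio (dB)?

By definition F = SNR_in/SNR_out, so in dB: SNR_out = SNR_in − NF
SNR_out = 22.5 − 5.52 = 16.98 dB

16.98 dB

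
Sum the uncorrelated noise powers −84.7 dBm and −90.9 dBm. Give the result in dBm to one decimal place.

−83.8 dBm

Convert to linear, add, convert back:
P₁ = 3.39×10⁻¹² W, P₂ = 8.13×10⁻¹³ W
P_tot = 4.20×10⁻¹² W → 10 log₁₀(P_tot / 10⁻³) = −83.8 dBm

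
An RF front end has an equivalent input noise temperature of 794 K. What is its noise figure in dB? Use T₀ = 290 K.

5.73 dB

F = 1 + T_e/T₀ = 1 + 794/290 = 3.73793
NF = 10 log₁₀(3.73793) = 5.73 dB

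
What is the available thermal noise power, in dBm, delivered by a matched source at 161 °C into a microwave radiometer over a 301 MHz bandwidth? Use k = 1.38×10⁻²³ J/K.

−87.4 dBm

T = 161 °C + 273.15 = 434.15 K
P_n = kTB = 1.38×10⁻²³ × 434.15 × 3.01×10⁸ = 1.80×10⁻¹² W
In dBm: 10 log₁₀(1.80×10⁻¹² / 10⁻³) = −87.4 dBm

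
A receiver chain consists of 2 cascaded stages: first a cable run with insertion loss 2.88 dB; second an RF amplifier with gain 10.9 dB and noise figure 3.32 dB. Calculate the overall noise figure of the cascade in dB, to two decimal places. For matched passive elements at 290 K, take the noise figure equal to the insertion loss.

6.20 dB

Convert to linear (a loss of L dB is a gain of −L dB): F_i = 10^(NF_i/10), G_i = 10^(G_i,dB/10)
  Stage 1: F_1 = 10^(2.88/10) = 1.941, G_1 = 10^(−2.88/10) = 0.5152
  Stage 2: F_2 = 10^(3.32/10) = 2.148, G_2 = 10^(10.9/10) = 12.30
Friis cascade:
  F = 1.941 + (2.148 − 1)/0.5152 = 4.169
NF = 10 log₁₀(4.169) = 6.20 dB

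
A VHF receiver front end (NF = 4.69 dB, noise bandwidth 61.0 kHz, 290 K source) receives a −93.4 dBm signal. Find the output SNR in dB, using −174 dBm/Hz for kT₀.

28.1 dB

Noise floor: N = −174 + 10 log₁₀(B) + NF
10 log₁₀(6.10×10⁴) = 47.85 dB
N = −174 + 47.85 + 4.69 = −121.46 dBm
SNR = P_sig − N = −93.4 − (−121.46) = 28.06 dB → 28.1 dB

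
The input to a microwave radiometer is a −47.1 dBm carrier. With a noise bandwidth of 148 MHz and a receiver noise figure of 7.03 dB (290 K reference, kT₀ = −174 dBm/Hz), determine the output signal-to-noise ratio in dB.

Noise floor: N = −174 + 10 log₁₀(B) + NF
10 log₁₀(1.48×10⁸) = 81.7 dB
N = −174 + 81.7 + 7.03 = −85.27 dBm
SNR = P_sig − N = −47.1 − (−85.27) = 38.17 dB → 38.2 dB

38.2 dB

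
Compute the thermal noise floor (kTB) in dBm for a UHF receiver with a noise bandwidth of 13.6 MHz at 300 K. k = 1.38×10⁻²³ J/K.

−102.5 dBm

P_n = kTB = 1.38×10⁻²³ × 300 × 1.36×10⁷ = 5.63×10⁻¹⁴ W
In dBm: 10 log₁₀(5.63×10⁻¹⁴ / 10⁻³) = −102.5 dBm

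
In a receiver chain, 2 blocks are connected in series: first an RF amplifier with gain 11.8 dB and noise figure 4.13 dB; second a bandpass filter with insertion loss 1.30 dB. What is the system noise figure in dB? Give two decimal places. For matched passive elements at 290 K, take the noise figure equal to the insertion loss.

4.17 dB

Convert to linear (a loss of L dB is a gain of −L dB): F_i = 10^(NF_i/10), G_i = 10^(G_i,dB/10)
  Stage 1: F_1 = 10^(4.13/10) = 2.588, G_1 = 10^(11.8/10) = 15.14
  Stage 2: F_2 = 10^(1.30/10) = 1.349, G_2 = 10^(−1.30/10) = 0.7413
Friis cascade:
  F = 2.588 + (1.349 − 1)/15.14 = 2.611
NF = 10 log₁₀(2.611) = 4.17 dB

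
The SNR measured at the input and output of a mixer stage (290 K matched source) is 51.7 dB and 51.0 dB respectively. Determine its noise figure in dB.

NF (dB) = SNR_in(dB) − SNR_out(dB) when the source is at T₀
NF = 51.7 − 51.0 = 0.7 dB

0.7 dB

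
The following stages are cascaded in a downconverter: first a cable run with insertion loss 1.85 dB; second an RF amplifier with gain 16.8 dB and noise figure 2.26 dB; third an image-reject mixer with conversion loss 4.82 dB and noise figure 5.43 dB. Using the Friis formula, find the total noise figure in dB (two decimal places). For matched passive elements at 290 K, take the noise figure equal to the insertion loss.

4.24 dB

Convert to linear (a loss of L dB is a gain of −L dB): F_i = 10^(NF_i/10), G_i = 10^(G_i,dB/10)
  Stage 1: F_1 = 10^(1.85/10) = 1.531, G_1 = 10^(−1.85/10) = 0.6531
  Stage 2: F_2 = 10^(2.26/10) = 1.683, G_2 = 10^(16.8/10) = 47.86
  Stage 3: F_3 = 10^(5.43/10) = 3.491, G_3 = 10^(−4.82/10) = 0.3296
Friis cascade:
  F = 1.531 + (1.683 − 1)/0.6531 + (3.491 − 1)/31.26 = 2.656
NF = 10 log₁₀(2.656) = 4.24 dB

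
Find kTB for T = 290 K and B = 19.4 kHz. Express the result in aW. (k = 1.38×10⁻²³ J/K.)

77.6 aW

P_n = kTB = 1.38×10⁻²³ × 290 × 1.94×10⁴ = 7.76×10⁻¹⁷ W = 77.6 aW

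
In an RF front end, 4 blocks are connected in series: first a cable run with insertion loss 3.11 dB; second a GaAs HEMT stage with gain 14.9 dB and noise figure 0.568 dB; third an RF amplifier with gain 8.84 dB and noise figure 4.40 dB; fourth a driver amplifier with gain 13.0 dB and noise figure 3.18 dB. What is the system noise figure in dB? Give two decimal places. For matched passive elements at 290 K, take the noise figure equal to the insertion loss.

3.91 dB

Convert to linear (a loss of L dB is a gain of −L dB): F_i = 10^(NF_i/10), G_i = 10^(G_i,dB/10)
  Stage 1: F_1 = 10^(3.11/10) = 2.046, G_1 = 10^(−3.11/10) = 0.4887
  Stage 2: F_2 = 10^(0.568/10) = 1.140, G_2 = 10^(14.9/10) = 30.90
  Stage 3: F_3 = 10^(4.40/10) = 2.754, G_3 = 10^(8.84/10) = 7.656
  Stage 4: F_4 = 10^(3.18/10) = 2.080, G_4 = 10^(13.0/10) = 19.95
Friis cascade:
  F = 2.046 + (1.140 − 1)/0.4887 + (2.754 − 1)/15.10 + (2.080 − 1)/115.6 = 2.458
NF = 10 log₁₀(2.458) = 3.91 dB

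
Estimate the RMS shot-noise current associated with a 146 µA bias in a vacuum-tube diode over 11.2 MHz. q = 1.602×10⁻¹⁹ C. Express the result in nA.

22.9 nA

I_n = √(2qI·B)
2qI·B = 2 × 1.602×10⁻¹⁹ × 1.46×10⁻⁴ × 1.12×10⁷ = 5.24×10⁻¹⁶ A²
I_n = √(5.24×10⁻¹⁶) = 2.29×10⁻⁸ A = 22.9 nA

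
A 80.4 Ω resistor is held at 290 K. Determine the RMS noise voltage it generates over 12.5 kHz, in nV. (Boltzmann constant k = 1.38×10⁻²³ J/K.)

V_n = √(4kTRB)
4kTRB = 4 × 1.38×10⁻²³ × 290 × 8.04×10¹ × 1.25×10⁴ = 1.61×10⁻¹⁴ V²
V_n = √(1.61×10⁻¹⁴) = 1.27×10⁻⁷ V = 127 nV

127 nV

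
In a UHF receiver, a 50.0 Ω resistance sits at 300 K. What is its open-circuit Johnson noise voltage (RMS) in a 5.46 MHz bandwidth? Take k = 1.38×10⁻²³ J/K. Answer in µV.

V_n = √(4kTRB)
4kTRB = 4 × 1.38×10⁻²³ × 300 × 5.00×10¹ × 5.46×10⁶ = 4.52×10⁻¹² V²
V_n = √(4.52×10⁻¹²) = 2.13×10⁻⁶ V = 2.13 µV

2.13 µV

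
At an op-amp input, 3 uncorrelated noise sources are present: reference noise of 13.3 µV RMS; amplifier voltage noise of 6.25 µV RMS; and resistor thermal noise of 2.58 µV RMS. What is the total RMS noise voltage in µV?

Uncorrelated sources add in power (mean-square): V_tot = √(ΣV_i²)
V_tot = √[(1.33×10⁻⁵)² + (6.25×10⁻⁶)² + (2.58×10⁻⁶)²] = 1.49×10⁻⁵ V = 14.9 µV

14.9 µV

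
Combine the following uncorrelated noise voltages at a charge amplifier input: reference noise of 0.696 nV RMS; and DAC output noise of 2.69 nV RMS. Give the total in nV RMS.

2.78 nV

Uncorrelated sources add in power (mean-square): V_tot = √(ΣV_i²)
V_tot = √[(6.96×10⁻¹⁰)² + (2.69×10⁻⁹)²] = 2.78×10⁻⁹ V = 2.78 nV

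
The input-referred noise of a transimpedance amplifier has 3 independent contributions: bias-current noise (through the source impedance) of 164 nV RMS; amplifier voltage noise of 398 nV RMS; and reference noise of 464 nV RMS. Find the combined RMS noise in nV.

Uncorrelated sources add in power (mean-square): V_tot = √(ΣV_i²)
V_tot = √[(1.64×10⁻⁷)² + (3.98×10⁻⁷)² + (4.64×10⁻⁷)²] = 6.33×10⁻⁷ V = 633 nV

633 nV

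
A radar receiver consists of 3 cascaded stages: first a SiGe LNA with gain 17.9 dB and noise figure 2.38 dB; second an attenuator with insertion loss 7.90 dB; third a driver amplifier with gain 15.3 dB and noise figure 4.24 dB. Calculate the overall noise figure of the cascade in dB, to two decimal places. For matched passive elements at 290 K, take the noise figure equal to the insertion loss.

2.96 dB

Convert to linear (a loss of L dB is a gain of −L dB): F_i = 10^(NF_i/10), G_i = 10^(G_i,dB/10)
  Stage 1: F_1 = 10^(2.38/10) = 1.730, G_1 = 10^(17.9/10) = 61.66
  Stage 2: F_2 = 10^(7.90/10) = 6.166, G_2 = 10^(−7.90/10) = 0.1622
  Stage 3: F_3 = 10^(4.24/10) = 2.655, G_3 = 10^(15.3/10) = 33.88
Friis cascade:
  F = 1.730 + (6.166 − 1)/61.66 + (2.655 − 1)/10.00 = 1.979
NF = 10 log₁₀(1.979) = 2.96 dB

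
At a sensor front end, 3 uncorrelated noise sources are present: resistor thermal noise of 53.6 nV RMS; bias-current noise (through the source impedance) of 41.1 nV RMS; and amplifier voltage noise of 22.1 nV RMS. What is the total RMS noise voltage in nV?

71.1 nV

Uncorrelated sources add in power (mean-square): V_tot = √(ΣV_i²)
V_tot = √[(5.36×10⁻⁸)² + (4.11×10⁻⁸)² + (2.21×10⁻⁸)²] = 7.11×10⁻⁸ V = 71.1 nV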